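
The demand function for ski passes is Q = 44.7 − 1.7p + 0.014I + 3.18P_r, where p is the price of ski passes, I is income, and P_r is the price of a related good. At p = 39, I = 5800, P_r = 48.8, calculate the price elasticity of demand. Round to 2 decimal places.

-0.31

At the given point, Q = 44.7 − 1.7(39) + 0.014(5800) + 3.18(48.8) = 44.7 − 66.3 + 81.2 + 155.184 = 214.784.
∂Q/∂p = −1.7, so E_p = (−1.7)·(39/214.784) ≈ -0.31.
|E_p| < 1: demand is inelastic.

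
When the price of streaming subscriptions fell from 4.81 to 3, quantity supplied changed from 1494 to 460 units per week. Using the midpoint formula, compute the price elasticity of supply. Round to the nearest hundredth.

%Δq = (460 − 1494)/[(1494 + 460)/2] = -1034/977 ≈ -1.0583.
%ΔP = (3 − 4.81)/[(4.81 + 3)/2] = -1.81/3.905 ≈ -0.4635.
Arc elasticity E = %Δq/%ΔP ≈ -1.0583/-0.4635 ≈ 2.28.
|E| > 1: supply is elastic over this range.

2.28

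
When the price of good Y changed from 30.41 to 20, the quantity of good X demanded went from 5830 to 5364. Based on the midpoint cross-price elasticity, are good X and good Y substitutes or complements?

substitutes

%ΔQ_x = (5364 − 5830)/[(5830+5364)/2] = -466/5597 ≈ -0.0833.
%ΔP_y = (20 − 30.41)/[(30.41+20)/2] ≈ -0.4130.
E_xy = -0.0833/-0.4130 ≈ 0.202.
E_xy > 0, so the goods are substitutes.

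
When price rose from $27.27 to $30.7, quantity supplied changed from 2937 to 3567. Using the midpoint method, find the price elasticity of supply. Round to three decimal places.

%ΔQ = (3567 − 2937)/[(2937 + 3567)/2] = 630/3252 ≈ 0.1937.
%Δp = (30.7 − 27.27)/[(27.27 + 30.7)/2] = 3.43/28.985 ≈ 0.1183.
Arc elasticity E = %ΔQ/%Δp ≈ 0.1937/0.1183 ≈ 1.637.
|E| > 1: supply is elastic over this range.

1.637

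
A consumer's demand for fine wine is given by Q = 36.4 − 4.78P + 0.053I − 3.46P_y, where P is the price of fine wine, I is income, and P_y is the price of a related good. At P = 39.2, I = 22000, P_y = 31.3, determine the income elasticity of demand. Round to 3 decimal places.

1.286

Evaluating quantity at (P, I, P_y) gives Q = 36.4 − 4.78(39.2) + 0.053(22000) − 3.46(31.3) = 36.4 − 187.376 + 1166 − 108.298 = 906.726.
∂Q/∂I = +0.053, so E_I = 0.053·(22000/906.726) ≈ 1.286.
E_I > 1: normal good (luxury).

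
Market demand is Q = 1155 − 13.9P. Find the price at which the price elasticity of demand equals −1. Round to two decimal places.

For linear demand Q = a − bP, E = −bP/(a − bP). |E| = 1 ⇒ bP = a − bP ⇒ P = a/(2b).
P = 1155/(2·13.9) ≈ 41.55.

41.55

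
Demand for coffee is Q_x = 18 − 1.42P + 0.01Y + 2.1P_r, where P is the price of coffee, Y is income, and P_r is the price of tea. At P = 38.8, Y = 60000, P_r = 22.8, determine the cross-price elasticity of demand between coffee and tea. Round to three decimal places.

First evaluate Q_x: 18 − 1.42(38.8) + 0.01(60000) + 2.1(22.8) = 18 − 55.096 + 600 + 47.88 = 610.784.
∂Q_x/∂P_r = +2.1, so E_xy = 2.1·(22.8/610.784) ≈ 0.078.
E_xy > 0: the goods are substitutes.

0.078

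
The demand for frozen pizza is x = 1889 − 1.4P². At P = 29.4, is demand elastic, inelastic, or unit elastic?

elastic

At P = 29.4, x = 678.896.
dx/dP = −2·1.4·P = −82.32.
Point elasticity E = (dx/dP)·(P/x) = -82.32 × 29.4/678.896 ≈ -3.565.
|E| ≈ 3.565 > 1, so demand is elastic.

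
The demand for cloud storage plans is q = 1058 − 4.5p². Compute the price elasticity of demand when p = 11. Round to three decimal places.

At p = 11, q = 513.5.
dq/dp = −2·4.5·p = −99.
Point elasticity E = (dq/dp)·(p/q) = -99 × 11/513.5 ≈ -2.121.
|E| > 1, so demand is elastic at this price.

-2.121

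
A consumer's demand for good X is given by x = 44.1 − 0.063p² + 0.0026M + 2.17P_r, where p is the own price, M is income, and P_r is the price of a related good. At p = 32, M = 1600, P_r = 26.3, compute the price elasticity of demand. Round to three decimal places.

-3.161

Substituting, x = 44.1 − 0.063(32)² + 0.0026(1600) + 2.17(26.3) = 44.1 − 64.512 + 4.16 + 57.071 = 40.819.
∂x/∂p = −2·0.063·p = -4.032, so E_p = -4.032·(32/40.819) ≈ -3.161.
|E_p| > 1: demand is elastic.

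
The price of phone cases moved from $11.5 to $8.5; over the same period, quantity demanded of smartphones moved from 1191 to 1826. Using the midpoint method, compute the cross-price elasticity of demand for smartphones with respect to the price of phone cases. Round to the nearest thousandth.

-1.403

%ΔQ_x = (1826 − 1191)/[(1191+1826)/2] = 635/1508.5 ≈ 0.4209.
%ΔP_y = (8.5 − 11.5)/[(11.5+8.5)/2] ≈ -0.3000.
E_xy = 0.4209/-0.3000 ≈ -1.403.
E_xy < 0, so smartphones and phone cases are complements.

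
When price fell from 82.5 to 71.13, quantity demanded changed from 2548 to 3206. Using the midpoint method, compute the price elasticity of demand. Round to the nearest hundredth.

%ΔQ = (3206 − 2548)/[(2548 + 3206)/2] = 658/2877 ≈ 0.2287.
%Δp = (71.13 − 82.5)/[(82.5 + 71.13)/2] = -11.37/76.815 ≈ -0.1480.
Arc elasticity E = %ΔQ/%Δp ≈ 0.2287/-0.1480 ≈ -1.55.
|E| > 1: demand is elastic over this range.

-1.55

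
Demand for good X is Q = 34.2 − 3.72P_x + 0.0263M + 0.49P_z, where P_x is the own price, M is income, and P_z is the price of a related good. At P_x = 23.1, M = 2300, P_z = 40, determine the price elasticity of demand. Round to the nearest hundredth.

-3.03

Substituting, Q = 34.2 − 3.72(23.1) + 0.0263(2300) + 0.49(40) = 34.2 − 85.932 + 60.49 + 19.6 = 28.358.
∂Q/∂P_x = −3.72, so E_p = (−3.72)·(23.1/28.358) ≈ -3.03.
|E_p| > 1: demand is elastic.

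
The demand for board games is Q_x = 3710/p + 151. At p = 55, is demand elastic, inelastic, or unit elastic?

inelastic

At p = 55, Q_x = 218.4545.
dQ_x/dp = −3710/p² = −1.2264.
Point elasticity E = (dQ_x/dp)·(p/Q_x) = -1.2264 × 55/218.4545 ≈ -0.309.
|E| ≈ 0.309 < 1, so demand is inelastic.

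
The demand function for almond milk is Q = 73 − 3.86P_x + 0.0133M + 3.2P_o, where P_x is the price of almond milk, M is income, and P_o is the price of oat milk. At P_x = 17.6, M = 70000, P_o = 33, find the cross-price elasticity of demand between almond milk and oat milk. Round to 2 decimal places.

Evaluating quantity at (P_x, M, P_o) gives Q = 73 − 3.86(17.6) + 0.0133(70000) + 3.2(33) = 73 − 67.936 + 931 + 105.6 = 1041.664.
∂Q/∂P_o = +3.2, so E_xy = 3.2·(33/1041.664) ≈ 0.10.
E_xy > 0: the goods are substitutes.

0.10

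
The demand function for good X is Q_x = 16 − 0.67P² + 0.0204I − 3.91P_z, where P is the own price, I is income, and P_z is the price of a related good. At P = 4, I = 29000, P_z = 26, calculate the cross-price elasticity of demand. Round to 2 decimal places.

-0.21

First evaluate Q_x: 16 − 0.67(4)² + 0.0204(29000) − 3.91(26) = 16 − 10.72 + 591.6 − 101.66 = 495.22.
∂Q_x/∂P_z = −3.91, so E_xy = -3.91·(26/495.22) ≈ -0.21.
E_xy < 0: the goods are complements.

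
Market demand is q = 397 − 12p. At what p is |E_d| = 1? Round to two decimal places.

For linear demand q = a − bp, E = −bp/(a − bp). |E| = 1 ⇒ bp = a − bp ⇒ p = a/(2b).
p = 397/(2·12) ≈ 16.54.

16.54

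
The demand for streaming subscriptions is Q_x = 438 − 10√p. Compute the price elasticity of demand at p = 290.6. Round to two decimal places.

At p = 290.6, Q_x = 267.5301.
dQ_x/dp = −10/(2√p) = −10/(2·17.047).
Point elasticity E = (dQ_x/dp)·(p/Q_x) = -0.2933 × 290.6/267.5301 ≈ -0.32.
|E| < 1, so demand is inelastic at this price.

-0.32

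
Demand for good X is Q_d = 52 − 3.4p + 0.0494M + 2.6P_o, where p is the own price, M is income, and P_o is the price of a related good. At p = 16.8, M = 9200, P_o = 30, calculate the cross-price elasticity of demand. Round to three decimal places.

0.148

Substituting, Q_d = 52 − 3.4(16.8) + 0.0494(9200) + 2.6(30) = 52 − 57.12 + 454.48 + 78 = 527.36.
∂Q_d/∂P_o = +2.6, so E_xy = 2.6·(30/527.36) ≈ 0.148.
E_xy > 0: the goods are substitutes.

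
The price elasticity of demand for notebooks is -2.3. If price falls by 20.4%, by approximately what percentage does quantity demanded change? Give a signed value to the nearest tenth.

%ΔQ ≈ E × %ΔP = (-2.3) × (-20.4%) ≈ 46.9%.

46.9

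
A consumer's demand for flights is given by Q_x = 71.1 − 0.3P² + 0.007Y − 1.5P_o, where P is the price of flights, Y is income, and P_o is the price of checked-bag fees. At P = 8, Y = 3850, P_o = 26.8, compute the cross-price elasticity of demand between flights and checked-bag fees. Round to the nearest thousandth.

At the given point, Q_x = 71.1 − 0.3(8)² + 0.007(3850) − 1.5(26.8) = 71.1 − 19.2 + 26.95 − 40.2 = 38.65.
∂Q_x/∂P_o = −1.5, so E_xy = -1.5·(26.8/38.65) ≈ -1.040.
E_xy < 0: the goods are complements.

-1.040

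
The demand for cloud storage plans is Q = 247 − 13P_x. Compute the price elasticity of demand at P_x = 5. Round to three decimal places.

-0.357

At P_x = 5, Q = 182.
dQ/dP_x = −13.
Point elasticity E = (dQ/dP_x)·(P_x/Q) = -13 × 5/182 ≈ -0.357.
|E| < 1, so demand is inelastic at this price.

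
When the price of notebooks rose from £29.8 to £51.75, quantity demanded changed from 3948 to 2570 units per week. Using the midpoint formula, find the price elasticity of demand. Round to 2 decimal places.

%Δq = (2570 − 3948)/[(3948 + 2570)/2] = -1378/3259 ≈ -0.4228.
%ΔP = (51.75 − 29.8)/[(29.8 + 51.75)/2] = 21.95/40.775 ≈ 0.5383.
Arc elasticity E = %Δq/%ΔP ≈ -0.4228/0.5383 ≈ -0.79.
|E| < 1: demand is inelastic over this range.

-0.79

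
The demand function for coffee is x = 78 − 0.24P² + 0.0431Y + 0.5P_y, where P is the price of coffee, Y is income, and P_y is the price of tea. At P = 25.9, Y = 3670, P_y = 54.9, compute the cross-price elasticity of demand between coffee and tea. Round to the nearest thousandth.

0.267

x = 78 − 0.24(25.9)² + 0.0431(3670) + 0.5(54.9) = 78 − 160.9944 + 158.177 + 27.45 = 102.6326.
∂x/∂P_y = +0.5, so E_xy = 0.5·(54.9/102.6326) ≈ 0.267.
E_xy > 0: the goods are substitutes.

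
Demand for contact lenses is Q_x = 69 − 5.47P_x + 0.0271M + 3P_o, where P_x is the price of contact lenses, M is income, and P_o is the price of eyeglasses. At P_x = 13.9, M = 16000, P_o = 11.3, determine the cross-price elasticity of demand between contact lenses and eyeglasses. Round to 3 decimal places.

At the given point, Q_x = 69 − 5.47(13.9) + 0.0271(16000) + 3(11.3) = 69 − 76.033 + 433.6 + 33.9 = 460.467.
∂Q_x/∂P_o = +3, so E_xy = 3·(11.3/460.467) ≈ 0.074.
E_xy > 0: the goods are substitutes.

0.074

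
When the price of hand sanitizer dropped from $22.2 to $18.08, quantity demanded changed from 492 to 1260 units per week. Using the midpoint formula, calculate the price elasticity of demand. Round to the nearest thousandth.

%ΔQ = (1260 − 492)/[(492 + 1260)/2] = 768/876 ≈ 0.8767.
%Δp = (18.08 − 22.2)/[(22.2 + 18.08)/2] = -4.12/20.14 ≈ -0.2046.
Arc elasticity E = %ΔQ/%Δp ≈ 0.8767/-0.2046 ≈ -4.286.
|E| > 1: demand is elastic over this range.

-4.286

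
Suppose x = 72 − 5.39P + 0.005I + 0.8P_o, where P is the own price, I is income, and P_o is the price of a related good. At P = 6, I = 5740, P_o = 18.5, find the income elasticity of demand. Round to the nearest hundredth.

0.35

At the given point, x = 72 − 5.39(6) + 0.005(5740) + 0.8(18.5) = 72 − 32.34 + 28.7 + 14.8 = 83.16.
∂x/∂I = +0.005, so E_I = 0.005·(5740/83.16) ≈ 0.35.
E_I ∈ (0,1): normal good (necessity).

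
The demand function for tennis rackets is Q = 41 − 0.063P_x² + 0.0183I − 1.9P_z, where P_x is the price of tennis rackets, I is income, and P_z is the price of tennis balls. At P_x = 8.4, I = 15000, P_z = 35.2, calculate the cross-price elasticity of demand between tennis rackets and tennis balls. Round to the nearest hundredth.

Substituting, Q = 41 − 0.063(8.4)² + 0.0183(15000) − 1.9(35.2) = 41 − 4.4453 + 274.5 − 66.88 = 244.1747.
∂Q/∂P_z = −1.9, so E_xy = -1.9·(35.2/244.1747) ≈ -0.27.
E_xy < 0: the goods are complements.

-0.27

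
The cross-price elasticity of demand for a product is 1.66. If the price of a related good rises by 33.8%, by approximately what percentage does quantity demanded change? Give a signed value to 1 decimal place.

%ΔQ ≈ E × %ΔP_y = (1.66) × (33.8%) ≈ 56.1%.

56.1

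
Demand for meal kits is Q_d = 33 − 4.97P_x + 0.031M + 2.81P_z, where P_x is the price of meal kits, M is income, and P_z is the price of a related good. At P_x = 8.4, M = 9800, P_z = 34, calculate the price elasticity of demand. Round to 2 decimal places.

Q_d = 33 − 4.97(8.4) + 0.031(9800) + 2.81(34) = 33 − 41.748 + 303.8 + 95.54 = 390.592.
∂Q_d/∂P_x = −4.97, so E_p = (−4.97)·(8.4/390.592) ≈ -0.11.
|E_p| < 1: demand is inelastic.

-0.11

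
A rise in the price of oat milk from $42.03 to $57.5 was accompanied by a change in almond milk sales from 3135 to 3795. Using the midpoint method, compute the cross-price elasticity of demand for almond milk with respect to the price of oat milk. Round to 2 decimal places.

0.61

%ΔQ_x = (3795 − 3135)/[(3135+3795)/2] = 660/3465 ≈ 0.1905.
%ΔP_y = (57.5 − 42.03)/[(42.03+57.5)/2] ≈ 0.3109.
E_xy = 0.1905/0.3109 ≈ 0.61.
E_xy > 0, so almond milk and oat milk are substitutes.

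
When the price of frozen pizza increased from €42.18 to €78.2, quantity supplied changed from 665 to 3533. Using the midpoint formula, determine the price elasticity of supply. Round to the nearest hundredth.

%Δq = (3533 − 665)/[(665 + 3533)/2] = 2868/2099 ≈ 1.3664.
%ΔP = (78.2 − 42.18)/[(42.18 + 78.2)/2] = 36.02/60.19 ≈ 0.5984.
Arc elasticity E = %Δq/%ΔP ≈ 1.3664/0.5984 ≈ 2.28.
|E| > 1: supply is elastic over this range.

2.28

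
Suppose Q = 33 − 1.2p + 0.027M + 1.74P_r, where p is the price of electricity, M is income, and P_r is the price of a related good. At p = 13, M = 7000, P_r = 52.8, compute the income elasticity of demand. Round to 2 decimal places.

0.63

Substituting, Q = 33 − 1.2(13) + 0.027(7000) + 1.74(52.8) = 33 − 15.6 + 189 + 91.872 = 298.272.
∂Q/∂M = +0.027, so E_I = 0.027·(7000/298.272) ≈ 0.63.
E_I ∈ (0,1): normal good (necessity).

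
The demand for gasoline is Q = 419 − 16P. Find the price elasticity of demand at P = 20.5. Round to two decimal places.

At P = 20.5, Q = 91.
dQ/dP = −16.
Point elasticity E = (dQ/dP)·(P/Q) = -16 × 20.5/91 ≈ -3.60.
|E| > 1, so demand is elastic at this price.

-3.60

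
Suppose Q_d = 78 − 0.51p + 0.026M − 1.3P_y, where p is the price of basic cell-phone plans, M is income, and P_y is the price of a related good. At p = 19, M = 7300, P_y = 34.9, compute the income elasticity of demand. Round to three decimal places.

Evaluating quantity at (p, M, P_y) gives Q_d = 78 − 0.51(19) + 0.026(7300) − 1.3(34.9) = 78 − 9.69 + 189.8 − 45.37 = 212.74.
∂Q_d/∂M = +0.026, so E_I = 0.026·(7300/212.74) ≈ 0.892.
E_I ∈ (0,1): normal good (necessity).

0.892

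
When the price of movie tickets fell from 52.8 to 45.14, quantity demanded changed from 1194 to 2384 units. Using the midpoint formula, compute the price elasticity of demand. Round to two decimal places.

-4.25

%ΔQ = (2384 − 1194)/[(1194 + 2384)/2] = 1190/1789 ≈ 0.6652.
%Δp = (45.14 − 52.8)/[(52.8 + 45.14)/2] = -7.66/48.97 ≈ -0.1564.
Arc elasticity E = %ΔQ/%Δp ≈ 0.6652/-0.1564 ≈ -4.25.
|E| > 1: demand is elastic over this range.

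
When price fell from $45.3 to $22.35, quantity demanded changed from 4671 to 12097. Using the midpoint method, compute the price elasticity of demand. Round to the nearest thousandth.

%ΔQ = (12097 − 4671)/[(4671 + 12097)/2] = 7426/8384 ≈ 0.8857.
%Δp = (22.35 − 45.3)/[(45.3 + 22.35)/2] = -22.95/33.825 ≈ -0.6785.
Arc elasticity E = %ΔQ/%Δp ≈ 0.8857/-0.6785 ≈ -1.305.
|E| > 1: demand is elastic over this range.

-1.305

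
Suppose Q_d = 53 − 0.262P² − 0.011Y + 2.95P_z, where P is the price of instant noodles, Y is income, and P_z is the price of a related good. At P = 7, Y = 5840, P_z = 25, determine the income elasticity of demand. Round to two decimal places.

-1.29

Substituting, Q_d = 53 − 0.262(7)² − 0.011(5840) + 2.95(25) = 53 − 12.838 − 64.24 + 73.75 = 49.672.
∂Q_d/∂Y = −0.011, so E_I = -0.011·(5840/49.672) ≈ -1.29.
E_I < 0: inferior good.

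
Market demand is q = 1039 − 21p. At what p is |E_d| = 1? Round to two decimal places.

For linear demand q = a − bp, E = −bp/(a − bp). |E| = 1 ⇒ bp = a − bp ⇒ p = a/(2b).
p = 1039/(2·21) ≈ 24.74.

24.74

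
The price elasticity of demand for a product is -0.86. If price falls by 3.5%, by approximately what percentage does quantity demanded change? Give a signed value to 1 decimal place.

3.0

%ΔQ ≈ E × %ΔP = (-0.86) × (-3.5%) ≈ 3.0%.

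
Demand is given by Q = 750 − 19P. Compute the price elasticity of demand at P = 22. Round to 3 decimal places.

At P = 22, Q = 332.
dQ/dP = −19.
Point elasticity E = (dQ/dP)·(P/Q) = -19 × 22/332 ≈ -1.259.
|E| > 1, so demand is elastic at this price.

-1.259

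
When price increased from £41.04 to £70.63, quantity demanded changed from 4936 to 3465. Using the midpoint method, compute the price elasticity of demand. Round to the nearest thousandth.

-0.661

%ΔQ = (3465 − 4936)/[(4936 + 3465)/2] = -1471/4200.5 ≈ -0.3502.
%Δp = (70.63 − 41.04)/[(41.04 + 70.63)/2] = 29.59/55.835 ≈ 0.5300.
Arc elasticity E = %ΔQ/%Δp ≈ -0.3502/0.5300 ≈ -0.661.
|E| < 1: demand is inelastic over this range.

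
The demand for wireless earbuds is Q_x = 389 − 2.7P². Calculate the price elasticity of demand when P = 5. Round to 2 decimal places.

-0.42

At P = 5, Q_x = 321.5.
dQ_x/dP = −2·2.7·P = −27.
Point elasticity E = (dQ_x/dP)·(P/Q_x) = -27 × 5/321.5 ≈ -0.42.
|E| < 1, so demand is inelastic at this price.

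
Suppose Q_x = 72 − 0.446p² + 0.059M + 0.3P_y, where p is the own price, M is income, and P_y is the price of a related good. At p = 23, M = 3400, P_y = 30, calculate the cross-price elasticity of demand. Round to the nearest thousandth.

Evaluating quantity at (p, M, P_y) gives Q_x = 72 − 0.446(23)² + 0.059(3400) + 0.3(30) = 72 − 235.934 + 200.6 + 9 = 45.666.
∂Q_x/∂P_y = +0.3, so E_xy = 0.3·(30/45.666) ≈ 0.197.
E_xy > 0: the goods are substitutes.

0.197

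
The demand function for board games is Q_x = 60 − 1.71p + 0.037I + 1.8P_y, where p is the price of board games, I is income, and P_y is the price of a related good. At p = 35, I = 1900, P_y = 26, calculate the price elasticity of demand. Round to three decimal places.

-0.510

Q_x = 60 − 1.71(35) + 0.037(1900) + 1.8(26) = 60 − 59.85 + 70.3 + 46.8 = 117.25.
∂Q_x/∂p = −1.71, so E_p = (−1.71)·(35/117.25) ≈ -0.510.
|E_p| < 1: demand is inelastic.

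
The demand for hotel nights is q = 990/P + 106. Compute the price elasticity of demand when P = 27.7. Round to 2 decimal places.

-0.25

At P = 27.7, q = 141.7401.
dq/dP = −990/P² = −1.2903.
Point elasticity E = (dq/dP)·(P/q) = -1.2903 × 27.7/141.7401 ≈ -0.25.
|E| < 1, so demand is inelastic at this price.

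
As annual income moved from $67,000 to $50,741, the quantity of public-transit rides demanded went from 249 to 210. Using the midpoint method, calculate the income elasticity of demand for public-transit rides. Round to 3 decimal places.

%ΔQ = (210 − 249)/[(249+210)/2] = -39/229.5 ≈ -0.1699.
%ΔM = (50,741 − 67,000)/[(67,000+50,741)/2] = -16259/58870.5 ≈ -0.2762.
E_I = %ΔQ/%ΔM ≈ 0.615.
E_I ∈ (0,1): normal good (necessity).

0.615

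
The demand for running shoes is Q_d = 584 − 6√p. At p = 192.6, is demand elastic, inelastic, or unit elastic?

At p = 192.6, Q_d = 500.7318.
dQ_d/dp = −6/(2√p) = −6/(2·13.878).
Point elasticity E = (dQ_d/dp)·(p/Q_d) = -0.2162 × 192.6/500.7318 ≈ -0.083.
|E| ≈ 0.083 < 1, so demand is inelastic.

inelastic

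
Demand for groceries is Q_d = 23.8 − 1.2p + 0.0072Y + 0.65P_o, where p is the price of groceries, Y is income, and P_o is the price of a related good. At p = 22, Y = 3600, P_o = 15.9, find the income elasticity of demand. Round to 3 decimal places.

Evaluating quantity at (p, Y, P_o) gives Q_d = 23.8 − 1.2(22) + 0.0072(3600) + 0.65(15.9) = 23.8 − 26.4 + 25.92 + 10.335 = 33.655.
∂Q_d/∂Y = +0.0072, so E_I = 0.0072·(3600/33.655) ≈ 0.770.
E_I ∈ (0,1): normal good (necessity).

0.770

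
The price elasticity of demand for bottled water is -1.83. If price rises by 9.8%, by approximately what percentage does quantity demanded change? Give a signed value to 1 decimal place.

%ΔQ ≈ E × %ΔP = (-1.83) × (9.8%) ≈ -17.9%.

-17.9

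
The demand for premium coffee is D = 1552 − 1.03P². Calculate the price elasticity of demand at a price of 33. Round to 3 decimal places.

At P = 33, D = 430.33.
dD/dP = −2·1.03·P = −67.98.
Point elasticity E = (dD/dP)·(P/D) = -67.98 × 33/430.33 ≈ -5.213.
|E| > 1, so demand is elastic at this price.

-5.213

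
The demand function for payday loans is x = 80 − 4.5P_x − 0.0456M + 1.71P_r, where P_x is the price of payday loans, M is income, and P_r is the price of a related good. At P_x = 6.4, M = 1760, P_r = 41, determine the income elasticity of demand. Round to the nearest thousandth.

x = 80 − 4.5(6.4) − 0.0456(1760) + 1.71(41) = 80 − 28.8 − 80.256 + 70.11 = 41.054.
∂x/∂M = −0.0456, so E_I = -0.0456·(1760/41.054) ≈ -1.955.
E_I < 0: inferior good.

-1.955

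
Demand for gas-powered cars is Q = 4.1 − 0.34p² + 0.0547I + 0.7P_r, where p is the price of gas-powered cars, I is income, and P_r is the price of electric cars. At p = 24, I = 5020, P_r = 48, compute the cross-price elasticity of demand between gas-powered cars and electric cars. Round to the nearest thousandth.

Q = 4.1 − 0.34(24)² + 0.0547(5020) + 0.7(48) = 4.1 − 195.84 + 274.594 + 33.6 = 116.454.
∂Q/∂P_r = +0.7, so E_xy = 0.7·(48/116.454) ≈ 0.289.
E_xy > 0: the goods are substitutes.

0.289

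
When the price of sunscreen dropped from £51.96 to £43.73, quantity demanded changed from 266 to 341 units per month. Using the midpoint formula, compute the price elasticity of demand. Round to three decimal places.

-1.437

%ΔQ = (341 − 266)/[(266 + 341)/2] = 75/303.5 ≈ 0.2471.
%Δp = (43.73 − 51.96)/[(51.96 + 43.73)/2] = -8.23/47.845 ≈ -0.1720.
Arc elasticity E = %ΔQ/%Δp ≈ 0.2471/-0.1720 ≈ -1.437.
|E| > 1: demand is elastic over this range.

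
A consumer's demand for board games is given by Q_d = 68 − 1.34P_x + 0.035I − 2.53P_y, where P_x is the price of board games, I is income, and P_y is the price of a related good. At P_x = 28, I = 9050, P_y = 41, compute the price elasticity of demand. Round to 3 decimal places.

First evaluate Q_d: 68 − 1.34(28) + 0.035(9050) − 2.53(41) = 68 − 37.52 + 316.75 − 103.73 = 243.5.
∂Q_d/∂P_x = −1.34, so E_p = (−1.34)·(28/243.5) ≈ -0.154.
|E_p| < 1: demand is inelastic.

-0.154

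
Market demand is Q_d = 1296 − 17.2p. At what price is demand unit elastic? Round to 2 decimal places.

37.67

For linear demand Q_d = a − bp, E = −bp/(a − bp). |E| = 1 ⇒ bp = a − bp ⇒ p = a/(2b).
p = 1296/(2·17.2) ≈ 37.67.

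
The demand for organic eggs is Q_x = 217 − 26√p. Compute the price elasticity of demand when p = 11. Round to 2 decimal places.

-0.33

At p = 11, Q_x = 130.7678.
dQ_x/dp = −26/(2√p) = −26/(2·3.3166).
Point elasticity E = (dQ_x/dp)·(p/Q_x) = -3.9196 × 11/130.7678 ≈ -0.33.
|E| < 1, so demand is inelastic at this price.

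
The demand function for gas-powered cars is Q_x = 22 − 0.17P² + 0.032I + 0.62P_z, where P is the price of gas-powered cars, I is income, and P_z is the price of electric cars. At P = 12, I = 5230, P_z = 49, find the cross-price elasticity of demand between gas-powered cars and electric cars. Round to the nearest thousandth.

Substituting, Q_x = 22 − 0.17(12)² + 0.032(5230) + 0.62(49) = 22 − 24.48 + 167.36 + 30.38 = 195.26.
∂Q_x/∂P_z = +0.62, so E_xy = 0.62·(49/195.26) ≈ 0.156.
E_xy > 0: the goods are substitutes.

0.156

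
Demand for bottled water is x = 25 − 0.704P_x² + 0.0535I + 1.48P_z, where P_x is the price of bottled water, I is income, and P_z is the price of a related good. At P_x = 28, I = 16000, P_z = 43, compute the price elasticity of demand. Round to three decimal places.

-2.811

x = 25 − 0.704(28)² + 0.0535(16000) + 1.48(43) = 25 − 551.936 + 856 + 63.64 = 392.704.
∂x/∂P_x = −2·0.704·P_x = -39.424, so E_p = -39.424·(28/392.704) ≈ -2.811.
|E_p| > 1: demand is elastic.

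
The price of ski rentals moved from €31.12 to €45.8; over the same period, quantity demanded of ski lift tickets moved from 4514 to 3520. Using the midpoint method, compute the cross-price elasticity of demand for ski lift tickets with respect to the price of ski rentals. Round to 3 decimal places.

-0.648

%ΔQ_x = (3520 − 4514)/[(4514+3520)/2] = -994/4017 ≈ -0.2474.
%ΔP_y = (45.8 − 31.12)/[(31.12+45.8)/2] ≈ 0.3817.
E_xy = -0.2474/0.3817 ≈ -0.648.
E_xy < 0, so ski lift tickets and ski rentals are complements.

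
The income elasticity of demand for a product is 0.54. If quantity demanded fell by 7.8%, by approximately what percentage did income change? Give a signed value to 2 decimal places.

%ΔQ ≈ E × %ΔI ⇒ %ΔI = %ΔQ / E = (-7.8%)/(0.54) ≈ -14.44%.

-14.44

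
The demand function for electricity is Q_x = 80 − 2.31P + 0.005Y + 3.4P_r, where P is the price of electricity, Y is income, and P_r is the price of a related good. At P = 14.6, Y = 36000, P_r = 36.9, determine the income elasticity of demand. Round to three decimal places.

Evaluating quantity at (P, Y, P_r) gives Q_x = 80 − 2.31(14.6) + 0.005(36000) + 3.4(36.9) = 80 − 33.726 + 180 + 125.46 = 351.734.
∂Q_x/∂Y = +0.005, so E_I = 0.005·(36000/351.734) ≈ 0.512.
E_I ∈ (0,1): normal good (necessity).

0.512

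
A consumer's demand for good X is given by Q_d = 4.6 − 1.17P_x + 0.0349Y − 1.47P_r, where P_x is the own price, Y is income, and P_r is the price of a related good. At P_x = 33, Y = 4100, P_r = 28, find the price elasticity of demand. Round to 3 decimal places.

-0.568

Substituting, Q_d = 4.6 − 1.17(33) + 0.0349(4100) − 1.47(28) = 4.6 − 38.61 + 143.09 − 41.16 = 67.92.
∂Q_d/∂P_x = −1.17, so E_p = (−1.17)·(33/67.92) ≈ -0.568.
|E_p| < 1: demand is inelastic.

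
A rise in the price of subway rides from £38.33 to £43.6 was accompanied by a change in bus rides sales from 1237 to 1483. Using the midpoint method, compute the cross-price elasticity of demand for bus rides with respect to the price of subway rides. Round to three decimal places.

%ΔQ_x = (1483 − 1237)/[(1237+1483)/2] = 246/1360 ≈ 0.1809.
%ΔP_y = (43.6 − 38.33)/[(38.33+43.6)/2] ≈ 0.1286.
E_xy = 0.1809/0.1286 ≈ 1.406.
E_xy > 0, so bus rides and subway rides are substitutes.

1.406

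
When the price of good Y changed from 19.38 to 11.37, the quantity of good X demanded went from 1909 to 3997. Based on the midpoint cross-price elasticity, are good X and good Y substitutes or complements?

complements

%ΔQ_x = (3997 − 1909)/[(1909+3997)/2] = 2088/2953 ≈ 0.7071.
%ΔP_y = (11.37 − 19.38)/[(19.38+11.37)/2] ≈ -0.5210.
E_xy = 0.7071/-0.5210 ≈ -1.357.
E_xy < 0, so the goods are complements.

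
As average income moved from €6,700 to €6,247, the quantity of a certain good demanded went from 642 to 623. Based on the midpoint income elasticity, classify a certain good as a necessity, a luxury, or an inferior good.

%ΔQ = (623 − 642)/[(642+623)/2] = -19/632.5 ≈ -0.0300.
%ΔY = (6,247 − 6,700)/[(6,700+6,247)/2] = -453/6473.5 ≈ -0.0700.
E_I = %ΔQ/%ΔY ≈ 0.429.
E_I ∈ (0,1): normal good (necessity).

necessity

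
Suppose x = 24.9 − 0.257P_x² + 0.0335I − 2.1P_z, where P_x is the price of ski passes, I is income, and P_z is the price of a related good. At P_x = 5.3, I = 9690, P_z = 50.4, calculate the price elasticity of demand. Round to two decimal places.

Evaluating quantity at (P_x, I, P_z) gives x = 24.9 − 0.257(5.3)² + 0.0335(9690) − 2.1(50.4) = 24.9 − 7.2191 + 324.615 − 105.84 = 236.4559.
∂x/∂P_x = −2·0.257·P_x = -2.7242, so E_p = -2.7242·(5.3/236.4559) ≈ -0.06.
|E_p| < 1: demand is inelastic.

-0.06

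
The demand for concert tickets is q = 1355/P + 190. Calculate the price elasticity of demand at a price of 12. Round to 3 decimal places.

-0.373

At P = 12, q = 302.9167.
dq/dP = −1355/P² = −9.4097.
Point elasticity E = (dq/dP)·(P/q) = -9.4097 × 12/302.9167 ≈ -0.373.
|E| < 1, so demand is inelastic at this price.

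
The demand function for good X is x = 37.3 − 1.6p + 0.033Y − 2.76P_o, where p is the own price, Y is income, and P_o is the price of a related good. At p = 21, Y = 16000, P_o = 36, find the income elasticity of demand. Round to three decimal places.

At the given point, x = 37.3 − 1.6(21) + 0.033(16000) − 2.76(36) = 37.3 − 33.6 + 528 − 99.36 = 432.34.
∂x/∂Y = +0.033, so E_I = 0.033·(16000/432.34) ≈ 1.221.
E_I > 1: normal good (luxury).

1.221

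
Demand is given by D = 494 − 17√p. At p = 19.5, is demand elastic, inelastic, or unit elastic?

At p = 19.5, D = 418.93.
dD/dp = −17/(2√p) = −17/(2·4.4159).
Point elasticity E = (dD/dp)·(p/D) = -1.9249 × 19.5/418.93 ≈ -0.090.
|E| ≈ 0.090 < 1, so demand is inelastic.

inelastic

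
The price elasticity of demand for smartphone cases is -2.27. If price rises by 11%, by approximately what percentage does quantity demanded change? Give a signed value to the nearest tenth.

-25.0

%ΔQ ≈ E × %ΔP = (-2.27) × (11%) ≈ -25.0%.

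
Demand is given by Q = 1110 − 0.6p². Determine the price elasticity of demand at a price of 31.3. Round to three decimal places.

-2.251

At p = 31.3, Q = 522.186.
dQ/dp = −2·0.6·p = −37.56.
Point elasticity E = (dQ/dp)·(p/Q) = -37.56 × 31.3/522.186 ≈ -2.251.
|E| > 1, so demand is elastic at this price.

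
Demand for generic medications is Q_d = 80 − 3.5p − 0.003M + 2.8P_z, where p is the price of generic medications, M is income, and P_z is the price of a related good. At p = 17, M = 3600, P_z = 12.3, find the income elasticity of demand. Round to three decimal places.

Evaluating quantity at (p, M, P_z) gives Q_d = 80 − 3.5(17) − 0.003(3600) + 2.8(12.3) = 80 − 59.5 − 10.8 + 34.44 = 44.14.
∂Q_d/∂M = −0.003, so E_I = -0.003·(3600/44.14) ≈ -0.245.
E_I < 0: inferior good.

-0.245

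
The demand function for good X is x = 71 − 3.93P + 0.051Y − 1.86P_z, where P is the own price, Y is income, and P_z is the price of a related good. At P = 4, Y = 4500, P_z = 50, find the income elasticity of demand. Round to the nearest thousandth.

1.197

At the given point, x = 71 − 3.93(4) + 0.051(4500) − 1.86(50) = 71 − 15.72 + 229.5 − 93 = 191.78.
∂x/∂Y = +0.051, so E_I = 0.051·(4500/191.78) ≈ 1.197.
E_I > 1: normal good (luxury).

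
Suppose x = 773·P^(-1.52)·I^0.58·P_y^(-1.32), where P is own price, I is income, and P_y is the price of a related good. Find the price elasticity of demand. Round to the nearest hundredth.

-1.52

For a Cobb–Douglas (constant-elasticity) form x = A·P^α·…, the elasticity with respect to P equals the exponent α at every point.
Here the exponent on P is -1.52, so the price elasticity of demand is -1.52.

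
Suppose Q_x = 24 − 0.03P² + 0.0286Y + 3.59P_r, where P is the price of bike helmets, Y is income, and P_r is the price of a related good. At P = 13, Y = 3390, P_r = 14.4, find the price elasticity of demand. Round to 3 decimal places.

First evaluate Q_x: 24 − 0.03(13)² + 0.0286(3390) + 3.59(14.4) = 24 − 5.07 + 96.954 + 51.696 = 167.58.
∂Q_x/∂P = −2·0.03·P = -0.78, so E_p = -0.78·(13/167.58) ≈ -0.061.
|E_p| < 1: demand is inelastic.

-0.061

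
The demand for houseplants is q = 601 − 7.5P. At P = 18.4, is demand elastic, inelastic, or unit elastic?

inelastic

At P = 18.4, q = 463.
dq/dP = −7.5.
Point elasticity E = (dq/dP)·(P/q) = -7.5 × 18.4/463 ≈ -0.298.
|E| ≈ 0.298 < 1, so demand is inelastic.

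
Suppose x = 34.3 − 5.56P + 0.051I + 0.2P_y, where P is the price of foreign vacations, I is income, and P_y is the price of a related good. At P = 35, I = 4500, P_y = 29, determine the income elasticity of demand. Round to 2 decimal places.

First evaluate x: 34.3 − 5.56(35) + 0.051(4500) + 0.2(29) = 34.3 − 194.6 + 229.5 + 5.8 = 75.
∂x/∂I = +0.051, so E_I = 0.051·(4500/75) ≈ 3.06.
E_I > 1: normal good (luxury).

3.06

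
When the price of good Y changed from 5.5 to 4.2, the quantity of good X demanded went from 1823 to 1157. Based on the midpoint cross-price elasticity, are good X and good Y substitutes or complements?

%ΔQ_x = (1157 − 1823)/[(1823+1157)/2] = -666/1490 ≈ -0.4470.
%ΔP_y = (4.2 − 5.5)/[(5.5+4.2)/2] ≈ -0.2680.
E_xy = -0.4470/-0.2680 ≈ 1.668.
E_xy > 0, so the goods are substitutes.

substitutes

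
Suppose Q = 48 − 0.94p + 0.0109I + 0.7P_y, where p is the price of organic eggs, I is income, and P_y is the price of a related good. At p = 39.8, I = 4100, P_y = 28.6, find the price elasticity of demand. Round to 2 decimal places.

Evaluating quantity at (p, I, P_y) gives Q = 48 − 0.94(39.8) + 0.0109(4100) + 0.7(28.6) = 48 − 37.412 + 44.69 + 20.02 = 75.298.
∂Q/∂p = −0.94, so E_p = (−0.94)·(39.8/75.298) ≈ -0.50.
|E_p| < 1: demand is inelastic.

-0.50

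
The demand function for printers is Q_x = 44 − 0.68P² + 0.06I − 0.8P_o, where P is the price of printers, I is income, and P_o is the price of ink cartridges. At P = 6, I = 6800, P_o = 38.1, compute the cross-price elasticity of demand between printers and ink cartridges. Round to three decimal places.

Evaluating quantity at (P, I, P_o) gives Q_x = 44 − 0.68(6)² + 0.06(6800) − 0.8(38.1) = 44 − 24.48 + 408 − 30.48 = 397.04.
∂Q_x/∂P_o = −0.8, so E_xy = -0.8·(38.1/397.04) ≈ -0.077.
E_xy < 0: the goods are complements.

-0.077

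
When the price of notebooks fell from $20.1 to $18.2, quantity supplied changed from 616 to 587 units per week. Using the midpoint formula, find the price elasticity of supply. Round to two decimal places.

0.49

%ΔQ = (587 − 616)/[(616 + 587)/2] = -29/601.5 ≈ -0.0482.
%ΔP = (18.2 − 20.1)/[(20.1 + 18.2)/2] = -1.9/19.15 ≈ -0.0992.
Arc elasticity E = %ΔQ/%ΔP ≈ -0.0482/-0.0992 ≈ 0.49.
|E| < 1: supply is inelastic over this range.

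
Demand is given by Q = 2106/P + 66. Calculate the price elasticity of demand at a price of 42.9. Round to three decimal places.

At P = 42.9, Q = 115.0909.
dQ/dP = −2106/P² = −1.1443.
Point elasticity E = (dQ/dP)·(P/Q) = -1.1443 × 42.9/115.0909 ≈ -0.427.
|E| < 1, so demand is inelastic at this price.

-0.427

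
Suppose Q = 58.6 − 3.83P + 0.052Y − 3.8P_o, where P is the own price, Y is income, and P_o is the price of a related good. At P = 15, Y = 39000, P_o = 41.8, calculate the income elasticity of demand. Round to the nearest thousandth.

First evaluate Q: 58.6 − 3.83(15) + 0.052(39000) − 3.8(41.8) = 58.6 − 57.45 + 2028 − 158.84 = 1870.31.
∂Q/∂Y = +0.052, so E_I = 0.052·(39000/1870.31) ≈ 1.084.
E_I > 1: normal good (luxury).

1.084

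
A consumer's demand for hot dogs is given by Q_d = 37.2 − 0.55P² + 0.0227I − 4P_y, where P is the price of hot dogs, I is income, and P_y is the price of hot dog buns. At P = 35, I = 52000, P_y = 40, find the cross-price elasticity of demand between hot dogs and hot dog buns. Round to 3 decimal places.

-0.417

Substituting, Q_d = 37.2 − 0.55(35)² + 0.0227(52000) − 4(40) = 37.2 − 673.75 + 1180.4 − 160 = 383.85.
∂Q_d/∂P_y = −4, so E_xy = -4·(40/383.85) ≈ -0.417.
E_xy < 0: the goods are complements.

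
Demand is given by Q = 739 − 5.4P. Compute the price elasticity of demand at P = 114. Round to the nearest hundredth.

At P = 114, Q = 123.4.
dQ/dP = −5.4.
Point elasticity E = (dQ/dP)·(P/Q) = -5.4 × 114/123.4 ≈ -4.99.
|E| > 1, so demand is elastic at this price.

-4.99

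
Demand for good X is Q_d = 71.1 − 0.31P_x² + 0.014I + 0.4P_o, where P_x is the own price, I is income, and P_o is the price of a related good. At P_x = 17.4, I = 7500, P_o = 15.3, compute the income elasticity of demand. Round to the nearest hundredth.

1.19

At the given point, Q_d = 71.1 − 0.31(17.4)² + 0.014(7500) + 0.4(15.3) = 71.1 − 93.8556 + 105 + 6.12 = 88.3644.
∂Q_d/∂I = +0.014, so E_I = 0.014·(7500/88.3644) ≈ 1.19.
E_I > 1: normal good (luxury).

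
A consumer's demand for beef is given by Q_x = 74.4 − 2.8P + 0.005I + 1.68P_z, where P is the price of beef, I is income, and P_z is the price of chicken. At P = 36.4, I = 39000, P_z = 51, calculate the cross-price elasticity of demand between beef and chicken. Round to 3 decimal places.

At the given point, Q_x = 74.4 − 2.8(36.4) + 0.005(39000) + 1.68(51) = 74.4 − 101.92 + 195 + 85.68 = 253.16.
∂Q_x/∂P_z = +1.68, so E_xy = 1.68·(51/253.16) ≈ 0.338.
E_xy > 0: the goods are substitutes.

0.338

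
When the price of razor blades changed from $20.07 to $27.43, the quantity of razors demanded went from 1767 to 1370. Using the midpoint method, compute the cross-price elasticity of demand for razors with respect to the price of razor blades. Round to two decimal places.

%ΔQ_x = (1370 − 1767)/[(1767+1370)/2] = -397/1568.5 ≈ -0.2531.
%ΔP_y = (27.43 − 20.07)/[(20.07+27.43)/2] ≈ 0.3099.
E_xy = -0.2531/0.3099 ≈ -0.82.
E_xy < 0, so razors and razor blades are complements.

-0.82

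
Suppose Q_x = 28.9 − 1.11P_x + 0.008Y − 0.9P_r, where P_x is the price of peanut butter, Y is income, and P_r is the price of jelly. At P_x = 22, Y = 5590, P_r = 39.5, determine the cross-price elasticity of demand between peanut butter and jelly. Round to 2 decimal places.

Evaluating quantity at (P_x, Y, P_r) gives Q_x = 28.9 − 1.11(22) + 0.008(5590) − 0.9(39.5) = 28.9 − 24.42 + 44.72 − 35.55 = 13.65.
∂Q_x/∂P_r = −0.9, so E_xy = -0.9·(39.5/13.65) ≈ -2.60.
E_xy < 0: the goods are complements.

-2.60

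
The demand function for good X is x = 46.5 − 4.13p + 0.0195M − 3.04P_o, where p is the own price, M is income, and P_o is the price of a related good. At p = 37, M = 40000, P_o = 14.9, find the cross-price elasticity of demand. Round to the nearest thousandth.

At the given point, x = 46.5 − 4.13(37) + 0.0195(40000) − 3.04(14.9) = 46.5 − 152.81 + 780 − 45.296 = 628.394.
∂x/∂P_o = −3.04, so E_xy = -3.04·(14.9/628.394) ≈ -0.072.
E_xy < 0: the goods are complements.

-0.072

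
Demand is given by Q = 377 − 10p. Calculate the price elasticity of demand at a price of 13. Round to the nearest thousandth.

-0.526

At p = 13, Q = 247.
dQ/dp = −10.
Point elasticity E = (dQ/dp)·(p/Q) = -10 × 13/247 ≈ -0.526.
|E| < 1, so demand is inelastic at this price.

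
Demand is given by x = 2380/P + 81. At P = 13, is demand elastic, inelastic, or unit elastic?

At P = 13, x = 264.0769.
dx/dP = −2380/P² = −14.0828.
Point elasticity E = (dx/dP)·(P/x) = -14.0828 × 13/264.0769 ≈ -0.693.
|E| ≈ 0.693 < 1, so demand is inelastic.

inelastic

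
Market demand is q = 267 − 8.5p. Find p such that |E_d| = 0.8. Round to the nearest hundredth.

Set −bp/(a − bp) = −0.8 ⇒ bp = 0.8(a − bp) ⇒ bp(1+0.8) = 0.8·a.
p = 0.8·267/(8.5·1.8) ≈ 13.96.

13.96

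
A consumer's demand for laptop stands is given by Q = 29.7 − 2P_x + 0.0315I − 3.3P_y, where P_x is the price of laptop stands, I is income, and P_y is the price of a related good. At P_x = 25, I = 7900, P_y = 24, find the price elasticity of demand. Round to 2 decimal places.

Substituting, Q = 29.7 − 2(25) + 0.0315(7900) − 3.3(24) = 29.7 − 50 + 248.85 − 79.2 = 149.35.
∂Q/∂P_x = −2, so E_p = (−2)·(25/149.35) ≈ -0.33.
|E_p| < 1: demand is inelastic.

-0.33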